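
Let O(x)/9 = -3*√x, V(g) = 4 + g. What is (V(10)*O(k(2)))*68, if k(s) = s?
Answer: -25704*√2 ≈ -36351.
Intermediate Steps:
O(x) = -27*√x (O(x) = 9*(-3*√x) = -27*√x)
(V(10)*O(k(2)))*68 = ((4 + 10)*(-27*√2))*68 = (14*(-27*√2))*68 = -378*√2*68 = -25704*√2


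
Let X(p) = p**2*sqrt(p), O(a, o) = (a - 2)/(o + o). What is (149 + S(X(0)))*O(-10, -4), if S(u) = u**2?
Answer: 447/2 ≈ 223.50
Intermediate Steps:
O(a, o) = (-2 + a)/(2*o) (O(a, o) = (-2 + a)/((2*o)) = (-2 + a)*(1/(2*o)) = (-2 + a)/(2*o))
X(p) = p**(5/2)
(149 + S(X(0)))*O(-10, -4) = (149 + (0**(5/2))**2)*((1/2)*(-2 - 10)/(-4)) = (149 + 0**2)*((1/2)*(-1/4)*(-12)) = (149 + 0)*(3/2) = 149*(3/2) = 447/2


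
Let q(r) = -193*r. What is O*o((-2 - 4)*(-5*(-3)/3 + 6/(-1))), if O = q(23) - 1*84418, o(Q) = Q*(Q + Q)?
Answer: -6397704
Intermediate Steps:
o(Q) = 2*Q² (o(Q) = Q*(2*Q) = 2*Q²)
O = -88857 (O = -193*23 - 1*84418 = -4439 - 84418 = -88857)
O*o((-2 - 4)*(-5*(-3)/3 + 6/(-1))) = -177714*((-2 - 4)*(-5*(-3)/3 + 6/(-1)))² = -177714*(-6*(15*(⅓) + 6*(-1)))² = -177714*(-6*(5 - 6))² = -177714*(-6*(-1))² = -177714*6² = -177714*36 = -88857*72 = -6397704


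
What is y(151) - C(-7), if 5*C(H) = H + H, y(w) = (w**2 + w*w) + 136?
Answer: 228704/5 ≈ 45741.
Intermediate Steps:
y(w) = 136 + 2*w**2 (y(w) = (w**2 + w**2) + 136 = 2*w**2 + 136 = 136 + 2*w**2)
C(H) = 2*H/5 (C(H) = (H + H)/5 = (2*H)/5 = 2*H/5)
y(151) - C(-7) = (136 + 2*151**2) - 2*(-7)/5 = (136 + 2*22801) - 1*(-14/5) = (136 + 45602) + 14/5 = 45738 + 14/5 = 228704/5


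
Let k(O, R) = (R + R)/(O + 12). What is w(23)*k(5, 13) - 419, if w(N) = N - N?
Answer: -419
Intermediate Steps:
w(N) = 0
k(O, R) = 2*R/(12 + O) (k(O, R) = (2*R)/(12 + O) = 2*R/(12 + O))
w(23)*k(5, 13) - 419 = 0*(2*13/(12 + 5)) - 419 = 0*(2*13/17) - 419 = 0*(2*13*(1/17)) - 419 = 0*(26/17) - 419 = 0 - 419 = -419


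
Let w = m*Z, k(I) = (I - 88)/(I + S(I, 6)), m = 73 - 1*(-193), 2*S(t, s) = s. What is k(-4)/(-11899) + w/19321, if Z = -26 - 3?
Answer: -93566418/229900579 ≈ -0.40699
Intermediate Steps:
S(t, s) = s/2
m = 266 (m = 73 + 193 = 266)
Z = -29
k(I) = (-88 + I)/(3 + I) (k(I) = (I - 88)/(I + (½)*6) = (-88 + I)/(I + 3) = (-88 + I)/(3 + I))
w = -7714 (w = 266*(-29) = -7714)
k(-4)/(-11899) + w/19321 = ((-88 - 4)/(3 - 4))/(-11899) - 7714/19321 = (-92/(-1))*(-1/11899) - 7714*1/19321 = -1*(-92)*(-1/11899) - 7714/19321 = 92*(-1/11899) - 7714/19321 = -92/11899 - 7714/19321 = -93566418/229900579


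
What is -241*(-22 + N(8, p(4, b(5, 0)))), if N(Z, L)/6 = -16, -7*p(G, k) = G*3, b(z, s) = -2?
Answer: 28438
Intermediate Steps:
p(G, k) = -3*G/7 (p(G, k) = -G*3/7 = -3*G/7)
N(Z, L) = -96 (N(Z, L) = 6*(-16) = -96)
-241*(-22 + N(8, p(4, b(5, 0)))) = -241*(-22 - 96) = -241*(-118) = 28438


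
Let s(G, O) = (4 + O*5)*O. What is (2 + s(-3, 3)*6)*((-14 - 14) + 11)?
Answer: -5848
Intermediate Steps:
s(G, O) = O*(4 + 5*O) (s(G, O) = (4 + 5*O)*O = O*(4 + 5*O))
(2 + s(-3, 3)*6)*((-14 - 14) + 11) = (2 + (3*(4 + 5*3))*6)*((-14 - 14) + 11) = (2 + (3*(4 + 15))*6)*(-28 + 11) = (2 + (3*19)*6)*(-17) = (2 + 57*6)*(-17) = (2 + 342)*(-17) = 344*(-17) = -5848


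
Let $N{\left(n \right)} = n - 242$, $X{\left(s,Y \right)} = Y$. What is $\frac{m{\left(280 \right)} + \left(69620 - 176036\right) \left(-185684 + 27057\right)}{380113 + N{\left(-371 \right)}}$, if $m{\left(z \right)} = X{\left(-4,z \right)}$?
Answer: $\frac{4220112778}{94875} \approx 44481.0$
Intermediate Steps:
$m{\left(z \right)} = z$
$N{\left(n \right)} = -242 + n$ ($N{\left(n \right)} = n - 242 = -242 + n$)
$\frac{m{\left(280 \right)} + \left(69620 - 176036\right) \left(-185684 + 27057\right)}{380113 + N{\left(-371 \right)}} = \frac{280 + \left(69620 - 176036\right) \left(-185684 + 27057\right)}{380113 - 613} = \frac{280 - -16880450832}{380113 - 613} = \frac{280 + 16880450832}{379500} = 16880451112 \cdot \frac{1}{379500} = \frac{4220112778}{94875}$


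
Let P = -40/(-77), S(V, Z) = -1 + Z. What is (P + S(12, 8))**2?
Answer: 335241/5929 ≈ 56.543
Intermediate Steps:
P = 40/77 (P = -40*(-1/77) = 40/77 ≈ 0.51948)
(P + S(12, 8))**2 = (40/77 + (-1 + 8))**2 = (40/77 + 7)**2 = (579/77)**2 = 335241/5929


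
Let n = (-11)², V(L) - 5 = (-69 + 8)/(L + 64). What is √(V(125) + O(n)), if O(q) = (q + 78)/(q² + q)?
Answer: √33529455078/84546 ≈ 2.1658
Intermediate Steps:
V(L) = 5 - 61/(64 + L) (V(L) = 5 + (-69 + 8)/(L + 64) = 5 - 61/(64 + L))
n = 121
O(q) = (78 + q)/(q + q²)
√(V(125) + O(n)) = √((259 + 5*125)/(64 + 125) + (78 + 121)/(121*(1 + 121))) = √((259 + 625)/189 + (1/121)*199/122) = √((1/189)*884 + (1/121)*(1/122)*199) = √(884/189 + 199/14762) = √(13087219/2790018) = √33529455078/84546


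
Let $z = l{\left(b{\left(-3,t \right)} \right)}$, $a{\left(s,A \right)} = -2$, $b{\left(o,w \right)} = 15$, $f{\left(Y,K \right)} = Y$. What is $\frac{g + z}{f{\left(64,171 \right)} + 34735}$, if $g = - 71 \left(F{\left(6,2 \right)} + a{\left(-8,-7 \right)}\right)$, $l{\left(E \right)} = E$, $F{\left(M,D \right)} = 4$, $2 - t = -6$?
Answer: $- \frac{127}{34799} \approx -0.0036495$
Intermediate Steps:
$t = 8$ ($t = 2 - -6 = 2 + 6 = 8$)
$z = 15$
$g = -142$ ($g = - 71 \left(4 - 2\right) = \left(-71\right) 2 = -142$)
$\frac{g + z}{f{\left(64,171 \right)} + 34735} = \frac{-142 + 15}{64 + 34735} = - \frac{127}{34799}$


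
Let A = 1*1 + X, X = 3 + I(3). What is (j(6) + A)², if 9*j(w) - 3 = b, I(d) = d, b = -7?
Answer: 3481/81 ≈ 42.975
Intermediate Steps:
j(w) = -4/9 (j(w) = ⅓ + (⅑)*(-7) = ⅓ - 7/9 = -4/9)
X = 6 (X = 3 + 3 = 6)
A = 7 (A = 1*1 + 6 = 1 + 6 = 7)
(j(6) + A)² = (-4/9 + 7)² = (59/9)² = 3481/81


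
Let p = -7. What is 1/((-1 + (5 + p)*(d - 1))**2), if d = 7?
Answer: 1/169 ≈ 0.0059172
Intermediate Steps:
1/((-1 + (5 + p)*(d - 1))**2) = 1/((-1 + (5 - 7)*(7 - 1))**2) = 1/((-1 - 2*6)**2) = 1/((-1 - 12)**2) = 1/((-13)**2) = 1/169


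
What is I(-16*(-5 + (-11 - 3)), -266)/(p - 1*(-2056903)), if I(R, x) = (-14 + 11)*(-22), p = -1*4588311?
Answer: -3/115064 ≈ -2.6072e-5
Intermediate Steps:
p = -4588311
I(R, x) = 66 (I(R, x) = -3*(-22) = 66)
I(-16*(-5 + (-11 - 3)), -266)/(p - 1*(-2056903)) = 66/(-4588311 - 1*(-2056903)) = 66/(-4588311 + 2056903) = 66/(-2531408) = 66*(-1/2531408) = -3/115064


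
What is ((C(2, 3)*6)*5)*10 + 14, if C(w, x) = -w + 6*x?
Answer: 4814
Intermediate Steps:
((C(2, 3)*6)*5)*10 + 14 = (((-1*2 + 6*3)*6)*5)*10 + 14 = (((-2 + 18)*6)*5)*10 + 14 = ((16*6)*5)*10 + 14 = (96*5)*10 + 14 = 480*10 + 14 = 4800 + 14 = 4814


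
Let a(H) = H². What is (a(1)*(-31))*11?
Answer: -341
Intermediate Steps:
(a(1)*(-31))*11 = (1²*(-31))*11 = (1*(-31))*11 = -31*11 = -341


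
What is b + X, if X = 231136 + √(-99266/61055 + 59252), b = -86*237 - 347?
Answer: 210407 + √220868391471670/61055 ≈ 2.1065e+5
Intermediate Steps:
b = -20729 (b = -20382 - 347 = -20729)
X = 231136 + √220868391471670/61055 (X = 231136 + √(-99266*1/61055 + 59252) = 231136 + √(-99266/61055 + 59252) = 231136 + √(3617531594/61055) = 231136 + √220868391471670/61055 ≈ 2.3138e+5)
b + X = -20729 + (231136 + √220868391471670/61055) = 210407 + √220868391471670/61055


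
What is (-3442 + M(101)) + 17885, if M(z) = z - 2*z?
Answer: 14342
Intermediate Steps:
M(z) = -z
(-3442 + M(101)) + 17885 = (-3442 - 1*101) + 17885 = (-3442 - 101) + 17885 = -3543 + 17885 = 14342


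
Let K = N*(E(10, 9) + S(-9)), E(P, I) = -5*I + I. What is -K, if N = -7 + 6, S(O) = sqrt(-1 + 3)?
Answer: -36 + sqrt(2) ≈ -34.586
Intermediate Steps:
E(P, I) = -4*I
S(O) = sqrt(2)
N = -1
K = 36 - sqrt(2) (K = -(-4*9 + sqrt(2)) = -(-36 + sqrt(2)) = 36 - sqrt(2) ≈ 34.586)
-K = -(36 - sqrt(2)) = -36 + sqrt(2)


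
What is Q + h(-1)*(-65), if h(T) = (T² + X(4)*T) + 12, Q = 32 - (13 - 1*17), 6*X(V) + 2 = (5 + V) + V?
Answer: -4139/6 ≈ -689.83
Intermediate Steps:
X(V) = ½ + V/3 (X(V) = -⅓ + ((5 + V) + V)/6 = -⅓ + (5 + 2*V)/6 = -⅓ + (⅚ + V/3) = ½ + V/3)
Q = 36 (Q = 32 - (13 - 17) = 32 - 1*(-4) = 32 + 4 = 36)
h(T) = 12 + T² + 11*T/6 (h(T) = (T² + (½ + (⅓)*4)*T) + 12 = (T² + (½ + 4/3)*T) + 12 = (T² + 11*T/6) + 12 = 12 + T² + 11*T/6)
Q + h(-1)*(-65) = 36 + (12 + (-1)² + (11/6)*(-1))*(-65) = 36 + (12 + 1 - 11/6)*(-65) = 36 + (67/6)*(-65) = 36 - 4355/6 = -4139/6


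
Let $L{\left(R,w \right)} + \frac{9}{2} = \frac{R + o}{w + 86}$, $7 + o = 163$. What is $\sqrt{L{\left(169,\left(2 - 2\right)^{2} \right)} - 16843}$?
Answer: $\frac{2 i \sqrt{7786010}}{43} \approx 129.78 i$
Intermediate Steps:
$o = 156$ ($o = -7 + 163 = 156$)
$L{\left(R,w \right)} = - \frac{9}{2} + \frac{156 + R}{86 + w}$ ($L{\left(R,w \right)} = - \frac{9}{2} + \frac{R + 156}{w + 86} = - \frac{9}{2} + \frac{156 + R}{86 + w}$)
$\sqrt{L{\left(169,\left(2 - 2\right)^{2} \right)} - 16843} = \sqrt{\frac{-231 + 169 - \frac{9 \left(2 - 2\right)^{2}}{2}}{86 + \left(2 - 2\right)^{2}} - 16843} = \sqrt{\frac{-231 + 169 - \frac{9 \cdot 0^{2}}{2}}{86 + 0^{2}} - 16843} = \sqrt{\frac{-231 + 169 - 0}{86 + 0} - 16843} = \sqrt{\frac{-231 + 169 + 0}{86} - 16843} = \sqrt{\frac{1}{86} \left(-62\right) - 16843} = \sqrt{- \frac{31}{43} - 16843} = \sqrt{- \frac{724280}{43}} = \frac{2 i \sqrt{7786010}}{43}$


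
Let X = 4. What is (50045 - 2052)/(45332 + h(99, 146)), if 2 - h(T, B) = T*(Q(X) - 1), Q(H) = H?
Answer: 47993/45037 ≈ 1.0656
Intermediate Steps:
h(T, B) = 2 - 3*T (h(T, B) = 2 - T*(4 - 1) = 2 - T*3 = 2 - 3*T)
(50045 - 2052)/(45332 + h(99, 146)) = (50045 - 2052)/(45332 + (2 - 3*99)) = 47993/(45332 + (2 - 297)) = 47993/(45332 - 295) = 47993/45037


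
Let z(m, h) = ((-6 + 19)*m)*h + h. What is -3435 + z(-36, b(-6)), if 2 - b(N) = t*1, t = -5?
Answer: -6704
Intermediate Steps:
b(N) = 7 (b(N) = 2 - (-5) = 2 - 1*(-5) = 2 + 5 = 7)
z(m, h) = h + 13*h*m (z(m, h) = (13*m)*h + h = 13*h*m + h = h + 13*h*m)
-3435 + z(-36, b(-6)) = -3435 + 7*(1 + 13*(-36)) = -3435 + 7*(1 - 468) = -3435 + 7*(-467) = -3435 - 3269 = -6704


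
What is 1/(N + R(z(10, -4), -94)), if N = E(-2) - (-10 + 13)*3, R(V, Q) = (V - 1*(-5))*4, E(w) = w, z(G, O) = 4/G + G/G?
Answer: 5/73 ≈ 0.068493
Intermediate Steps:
z(G, O) = 1 + 4/G (z(G, O) = 4/G + 1 = 1 + 4/G)
R(V, Q) = 20 + 4*V (R(V, Q) = (V + 5)*4 = (5 + V)*4 = 20 + 4*V)
N = -11 (N = -2 - (-10 + 13)*3 = -2 - 3*3 = -2 - 1*9 = -2 - 9 = -11)
1/(N + R(z(10, -4), -94)) = 1/(-11 + (20 + 4*((4 + 10)/10))) = 1/(-11 + (20 + 4*((1/10)*14))) = 1/(-11 + (20 + 4*(7/5))) = 1/(-11 + (20 + 28/5)) = 1/(-11 + 128/5) = 1/(73/5) = 5/73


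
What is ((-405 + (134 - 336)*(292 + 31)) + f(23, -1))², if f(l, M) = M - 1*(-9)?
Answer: 4309003449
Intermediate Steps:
f(l, M) = 9 + M (f(l, M) = M + 9 = 9 + M)
((-405 + (134 - 336)*(292 + 31)) + f(23, -1))² = ((-405 + (134 - 336)*(292 + 31)) + (9 - 1))² = ((-405 - 202*323) + 8)² = ((-405 - 65246) + 8)² = (-65651 + 8)² = (-65643)² = 4309003449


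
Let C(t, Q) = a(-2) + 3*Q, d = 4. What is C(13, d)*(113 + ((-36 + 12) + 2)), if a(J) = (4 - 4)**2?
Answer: 1092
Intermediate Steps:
a(J) = 0 (a(J) = 0**2 = 0)
C(t, Q) = 3*Q (C(t, Q) = 0 + 3*Q = 3*Q)
C(13, d)*(113 + ((-36 + 12) + 2)) = (3*4)*(113 + ((-36 + 12) + 2)) = 12*(113 + (-24 + 2)) = 12*(113 - 22) = 12*91 = 1092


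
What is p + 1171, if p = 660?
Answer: 1831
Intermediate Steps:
p + 1171 = 660 + 1171 = 1831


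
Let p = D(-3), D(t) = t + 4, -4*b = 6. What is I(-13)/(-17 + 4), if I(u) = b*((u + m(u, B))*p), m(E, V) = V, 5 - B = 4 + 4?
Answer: -24/13 ≈ -1.8462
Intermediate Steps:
b = -3/2 (b = -¼*6 = -3/2 ≈ -1.5000)
B = -3 (B = 5 - (4 + 4) = 5 - 1*8 = 5 - 8 = -3)
D(t) = 4 + t
p = 1 (p = 4 - 3 = 1)
I(u) = 9/2 - 3*u/2 (I(u) = -3*(u - 3)/2 = -3*(-3 + u)/2 = 9/2 - 3*u/2)
I(-13)/(-17 + 4) = (9/2 - 3/2*(-13))/(-17 + 4) = (9/2 + 39/2)/(-13) = 24*(-1/13) = -24/13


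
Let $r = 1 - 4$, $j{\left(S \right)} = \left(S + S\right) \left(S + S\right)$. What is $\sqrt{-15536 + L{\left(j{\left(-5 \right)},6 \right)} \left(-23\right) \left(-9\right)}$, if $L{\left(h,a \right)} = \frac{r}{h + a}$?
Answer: $\frac{i \sqrt{174628322}}{106} \approx 124.67 i$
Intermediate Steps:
$j{\left(S \right)} = 4 S^{2}$ ($j{\left(S \right)} = 2 S 2 S = 4 S^{2}$)
$r = -3$
$L{\left(h,a \right)} = - \frac{3}{a + h}$ ($L{\left(h,a \right)} = - \frac{3}{h + a} = - \frac{3}{a + h}$)
$\sqrt{-15536 + L{\left(j{\left(-5 \right)},6 \right)} \left(-23\right) \left(-9\right)} = \sqrt{-15536 + - \frac{3}{6 + 4 \left(-5\right)^{2}} \left(-23\right) \left(-9\right)} = \sqrt{-15536 + - \frac{3}{6 + 4 \cdot 25} \left(-23\right) \left(-9\right)} = \sqrt{-15536 + - \frac{3}{6 + 100} \left(-23\right) \left(-9\right)} = \sqrt{-15536 + - \frac{3}{106} \left(-23\right) \left(-9\right)} = \sqrt{-15536 + \left(-3\right) \frac{1}{106} \left(-23\right) \left(-9\right)} = \sqrt{-15536 + \left(- \frac{3}{106}\right) \left(-23\right) \left(-9\right)} = \sqrt{-15536 + \frac{69}{106} \left(-9\right)} = \sqrt{-15536 - \frac{621}{106}} = \sqrt{- \frac{1647437}{106}} = \frac{i \sqrt{174628322}}{106}$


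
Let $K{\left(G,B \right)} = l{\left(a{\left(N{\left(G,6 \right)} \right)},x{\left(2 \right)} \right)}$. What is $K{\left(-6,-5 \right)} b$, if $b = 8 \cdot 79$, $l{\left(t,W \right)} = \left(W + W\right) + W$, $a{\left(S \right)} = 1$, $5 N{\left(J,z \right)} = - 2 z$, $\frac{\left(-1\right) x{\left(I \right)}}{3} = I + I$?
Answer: $-22752$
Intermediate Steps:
$x{\left(I \right)} = - 6 I$ ($x{\left(I \right)} = - 3 \left(I + I\right) = - 3 \cdot 2 I = - 6 I$)
$N{\left(J,z \right)} = - \frac{2 z}{5}$ ($N{\left(J,z \right)} = \frac{\left(-2\right) z}{5} = - \frac{2 z}{5}$)
$l{\left(t,W \right)} = 3 W$ ($l{\left(t,W \right)} = 2 W + W = 3 W$)
$K{\left(G,B \right)} = -36$ ($K{\left(G,B \right)} = 3 \left(\left(-6\right) 2\right) = 3 \left(-12\right) = -36$)
$b = 632$
$K{\left(-6,-5 \right)} b = \left(-36\right) 632 = -22752$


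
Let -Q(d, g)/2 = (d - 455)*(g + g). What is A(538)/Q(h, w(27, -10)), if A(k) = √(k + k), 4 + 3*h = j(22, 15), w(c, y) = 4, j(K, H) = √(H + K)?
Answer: √9953/4997664 + 37*√269/135072 ≈ 0.0045127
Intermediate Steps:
h = -4/3 + √37/3 (h = -4/3 + √(15 + 22)/3 = -4/3 + √37/3 ≈ 0.69425)
Q(d, g) = -4*g*(-455 + d) (Q(d, g) = -2*(d - 455)*(g + g) = -2*(-455 + d)*2*g = -4*g*(-455 + d))
A(k) = √2*√k (A(k) = √(2*k) = √2*√k)
A(538)/Q(h, w(27, -10)) = (√2*√538)/((4*4*(455 - (-4/3 + √37/3)))) = (2*√269)/((4*4*(455 + (4/3 - √37/3)))) = (2*√269)/((4*4*(1369/3 - √37/3))) = (2*√269)/(21904/3 - 16*√37/3) = 2*√269/(21904/3 - 16*√37/3)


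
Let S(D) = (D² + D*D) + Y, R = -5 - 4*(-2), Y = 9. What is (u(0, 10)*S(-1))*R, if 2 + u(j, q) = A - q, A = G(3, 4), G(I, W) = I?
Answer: -297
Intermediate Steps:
A = 3
R = 3 (R = -5 + 8 = 3)
u(j, q) = 1 - q (u(j, q) = -2 + (3 - q) = 1 - q)
S(D) = 9 + 2*D² (S(D) = (D² + D*D) + 9 = (D² + D²) + 9 = 2*D² + 9 = 9 + 2*D²)
(u(0, 10)*S(-1))*R = ((1 - 1*10)*(9 + 2*(-1)²))*3 = ((1 - 10)*(9 + 2*1))*3 = -9*(9 + 2)*3 = -9*11*3 = -99*3 = -297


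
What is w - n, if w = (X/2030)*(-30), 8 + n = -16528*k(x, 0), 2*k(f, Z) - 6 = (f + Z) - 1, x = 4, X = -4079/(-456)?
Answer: 2295188625/30856 ≈ 74384.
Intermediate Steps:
X = 4079/456 (X = -4079*(-1/456) = 4079/456 ≈ 8.9452)
k(f, Z) = 5/2 + Z/2 + f/2 (k(f, Z) = 3 + ((f + Z) - 1)/2 = 3 + ((Z + f) - 1)/2 = 3 + (-1 + Z + f)/2 = 3 + (-½ + Z/2 + f/2) = 5/2 + Z/2 + f/2)
n = -74384 (n = -8 - 16528*(5/2 + (½)*0 + (½)*4) = -8 - 16528*(5/2 + 0 + 2) = -8 - 16528*9/2 = -8 - 74376 = -74384)
w = -4079/30856 (w = ((4079/456)/2030)*(-30) = ((4079/456)*(1/2030))*(-30) = (4079/925680)*(-30) = -4079/30856 ≈ -0.13219)
w - n = -4079/30856 - 1*(-74384) = -4079/30856 + 74384 = 2295188625/30856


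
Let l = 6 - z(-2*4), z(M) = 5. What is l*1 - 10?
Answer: -9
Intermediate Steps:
l = 1 (l = 6 - 1*5 = 6 - 5 = 1)
l*1 - 10 = 1*1 - 10 = 1 - 10 = -9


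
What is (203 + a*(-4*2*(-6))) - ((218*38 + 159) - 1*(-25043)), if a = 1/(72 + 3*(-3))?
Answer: -698927/21 ≈ -33282.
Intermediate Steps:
a = 1/63 (a = 1/(72 - 9) = 1/63 ≈ 0.015873)
(203 + a*(-4*2*(-6))) - ((218*38 + 159) - 1*(-25043)) = (203 + (-4*2*(-6))/63) - ((218*38 + 159) - 1*(-25043)) = (203 + (-8*(-6))/63) - ((8284 + 159) + 25043) = (203 + (1/63)*48) - (8443 + 25043) = (203 + 16/21) - 1*33486 = 4279/21 - 33486 = -698927/21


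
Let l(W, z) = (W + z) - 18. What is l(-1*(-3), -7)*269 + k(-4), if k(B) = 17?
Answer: -5901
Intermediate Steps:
l(W, z) = -18 + W + z
l(-1*(-3), -7)*269 + k(-4) = (-18 - 1*(-3) - 7)*269 + 17 = (-18 + 3 - 7)*269 + 17 = -22*269 + 17 = -5918 + 17 = -5901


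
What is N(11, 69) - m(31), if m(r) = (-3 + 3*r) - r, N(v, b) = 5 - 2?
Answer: -56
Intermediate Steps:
N(v, b) = 3
m(r) = -3 + 2*r
N(11, 69) - m(31) = 3 - (-3 + 2*31) = 3 - (-3 + 62) = 3 - 1*59 = 3 - 59 = -56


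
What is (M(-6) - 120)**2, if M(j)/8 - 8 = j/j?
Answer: 2304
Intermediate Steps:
M(j) = 72 (M(j) = 64 + 8*(j/j) = 64 + 8*1 = 64 + 8 = 72)
(M(-6) - 120)**2 = (72 - 120)**2 = (-48)**2 = 2304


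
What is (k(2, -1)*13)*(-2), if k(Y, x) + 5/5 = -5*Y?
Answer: 286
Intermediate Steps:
k(Y, x) = -1 - 5*Y
(k(2, -1)*13)*(-2) = ((-1 - 5*2)*13)*(-2) = ((-1 - 10)*13)*(-2) = -11*13*(-2) = -143*(-2) = 286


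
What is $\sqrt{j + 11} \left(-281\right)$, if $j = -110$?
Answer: $- 843 i \sqrt{11} \approx - 2795.9 i$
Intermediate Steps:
$\sqrt{j + 11} \left(-281\right) = \sqrt{-110 + 11} \left(-281\right) = \sqrt{-99} \left(-281\right) = 3 i \sqrt{11} \left(-281\right) = - 843 i \sqrt{11}$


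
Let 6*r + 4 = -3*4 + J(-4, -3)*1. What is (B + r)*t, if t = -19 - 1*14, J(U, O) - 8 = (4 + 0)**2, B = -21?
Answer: 649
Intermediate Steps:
J(U, O) = 24 (J(U, O) = 8 + (4 + 0)**2 = 8 + 4**2 = 8 + 16 = 24)
t = -33 (t = -19 - 14 = -33)
r = 4/3 (r = -2/3 + (-3*4 + 24*1)/6 = -2/3 + (-12 + 24)/6 = -2/3 + (1/6)*12 = -2/3 + 2 = 4/3 ≈ 1.3333)
(B + r)*t = (-21 + 4/3)*(-33) = -59/3*(-33) = 649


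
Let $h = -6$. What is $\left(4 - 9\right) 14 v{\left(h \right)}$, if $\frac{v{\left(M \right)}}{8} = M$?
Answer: $3360$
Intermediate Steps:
$v{\left(M \right)} = 8 M$
$\left(4 - 9\right) 14 v{\left(h \right)} = \left(4 - 9\right) 14 \cdot 8 \left(-6\right) = \left(-5\right) 14 \left(-48\right) = \left(-70\right) \left(-48\right) = 3360$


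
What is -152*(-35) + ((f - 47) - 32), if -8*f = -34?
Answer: 20981/4 ≈ 5245.3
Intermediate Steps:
f = 17/4 (f = -1/8*(-34) = 17/4 ≈ 4.2500)
-152*(-35) + ((f - 47) - 32) = -152*(-35) + ((17/4 - 47) - 32) = 5320 + (-171/4 - 32) = 5320 - 299/4 = 20981/4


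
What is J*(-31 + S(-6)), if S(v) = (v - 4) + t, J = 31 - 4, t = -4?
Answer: -1215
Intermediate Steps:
J = 27
S(v) = -8 + v (S(v) = (v - 4) - 4 = (-4 + v) - 4 = -8 + v)
J*(-31 + S(-6)) = 27*(-31 + (-8 - 6)) = 27*(-31 - 14) = 27*(-45) = -1215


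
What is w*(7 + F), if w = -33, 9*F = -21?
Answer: -154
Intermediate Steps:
F = -7/3 (F = (1/9)*(-21) = -7/3 ≈ -2.3333)
w*(7 + F) = -33*(7 - 7/3) = -33*14/3 = -154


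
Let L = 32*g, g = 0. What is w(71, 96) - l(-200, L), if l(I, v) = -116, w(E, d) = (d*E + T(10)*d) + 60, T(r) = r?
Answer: 7952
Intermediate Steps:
L = 0 (L = 32*0 = 0)
w(E, d) = 60 + 10*d + E*d (w(E, d) = (d*E + 10*d) + 60 = (E*d + 10*d) + 60 = (10*d + E*d) + 60 = 60 + 10*d + E*d)
w(71, 96) - l(-200, L) = (60 + 10*96 + 71*96) - 1*(-116) = (60 + 960 + 6816) + 116 = 7836 + 116 = 7952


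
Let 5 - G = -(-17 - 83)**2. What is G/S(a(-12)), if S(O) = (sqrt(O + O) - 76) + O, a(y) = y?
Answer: -110055/971 - 10005*I*sqrt(6)/3884 ≈ -113.34 - 6.3098*I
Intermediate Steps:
S(O) = -76 + O + sqrt(2)*sqrt(O) (S(O) = (sqrt(2*O) - 76) + O = (sqrt(2)*sqrt(O) - 76) + O = (-76 + sqrt(2)*sqrt(O)) + O = -76 + O + sqrt(2)*sqrt(O))
G = 10005 (G = 5 - (-1)*(-17 - 83)**2 = 5 - (-1)*(-100)**2 = 5 - (-1)*10000 = 5 - 1*(-10000) = 5 + 10000 = 10005)
G/S(a(-12)) = 10005/(-76 - 12 + sqrt(2)*sqrt(-12)) = 10005/(-76 - 12 + sqrt(2)*(2*I*sqrt(3))) = 10005/(-76 - 12 + 2*I*sqrt(6)) = 10005/(-88 + 2*I*sqrt(6))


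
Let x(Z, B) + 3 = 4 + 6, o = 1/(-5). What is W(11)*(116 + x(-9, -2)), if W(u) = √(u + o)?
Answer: 369*√30/5 ≈ 404.22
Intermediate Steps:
o = -⅕ ≈ -0.20000
x(Z, B) = 7 (x(Z, B) = -3 + (4 + 6) = -3 + 10 = 7)
W(u) = √(-⅕ + u) (W(u) = √(u - ⅕) = √(-⅕ + u))
W(11)*(116 + x(-9, -2)) = (√(-5 + 25*11)/5)*(116 + 7) = (√(-5 + 275)/5)*123 = (√270/5)*123 = ((3*√30)/5)*123 = (3*√30/5)*123 = 369*√30/5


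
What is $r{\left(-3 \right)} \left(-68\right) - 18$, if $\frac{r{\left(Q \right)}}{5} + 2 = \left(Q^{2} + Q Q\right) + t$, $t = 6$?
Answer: $-7498$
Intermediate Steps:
$r{\left(Q \right)} = 20 + 10 Q^{2}$ ($r{\left(Q \right)} = -10 + 5 \left(\left(Q^{2} + Q Q\right) + 6\right) = -10 + 5 \left(\left(Q^{2} + Q^{2}\right) + 6\right) = -10 + 5 \left(2 Q^{2} + 6\right) = -10 + 5 \left(6 + 2 Q^{2}\right) = -10 + \left(30 + 10 Q^{2}\right) = 20 + 10 Q^{2}$)
$r{\left(-3 \right)} \left(-68\right) - 18 = \left(20 + 10 \left(-3\right)^{2}\right) \left(-68\right) - 18 = \left(20 + 10 \cdot 9\right) \left(-68\right) - 18 = \left(20 + 90\right) \left(-68\right) - 18 = 110 \left(-68\right) - 18 = -7480 - 18 = -7498$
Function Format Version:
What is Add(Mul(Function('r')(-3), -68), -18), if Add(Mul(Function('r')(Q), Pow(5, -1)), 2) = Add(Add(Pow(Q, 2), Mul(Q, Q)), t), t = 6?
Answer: -7498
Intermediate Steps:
Function('r')(Q) = Add(20, Mul(10, Pow(Q, 2))) (Function('r')(Q) = Add(-10, Mul(5, Add(Add(Pow(Q, 2), Mul(Q, Q)), 6))) = Add(-10, Mul(5, Add(Add(Pow(Q, 2), Pow(Q, 2)), 6))) = Add(-10, Mul(5, Add(Mul(2, Pow(Q, 2)), 6))) = Add(-10, Mul(5, Add(6, Mul(2, Pow(Q, 2))))) = Add(-10, Add(30, Mul(10, Pow(Q, 2)))) = Add(20, Mul(10, Pow(Q, 2))))
Add(Mul(Function('r')(-3), -68), -18) = Add(Mul(Add(20, Mul(10, Pow(-3, 2))), -68), -18) = Add(Mul(Add(20, Mul(10, 9)), -68), -18) = Add(Mul(Add(20, 90), -68), -18) = Add(Mul(110, -68), -18) = Add(-7480, -18) = -7498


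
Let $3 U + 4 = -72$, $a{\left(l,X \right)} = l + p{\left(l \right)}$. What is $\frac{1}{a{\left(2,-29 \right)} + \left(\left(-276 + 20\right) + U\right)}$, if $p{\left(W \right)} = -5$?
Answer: $- \frac{3}{853} \approx -0.003517$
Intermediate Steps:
$a{\left(l,X \right)} = -5 + l$ ($a{\left(l,X \right)} = l - 5 = -5 + l$)
$U = - \frac{76}{3}$ ($U = - \frac{4}{3} + \frac{1}{3} \left(-72\right) = - \frac{4}{3} - 24 = - \frac{76}{3} \approx -25.333$)
$\frac{1}{a{\left(2,-29 \right)} + \left(\left(-276 + 20\right) + U\right)} = \frac{1}{\left(-5 + 2\right) + \left(\left(-276 + 20\right) - \frac{76}{3}\right)} = \frac{1}{-3 - \frac{844}{3}} = \frac{1}{- \frac{853}{3}} = - \frac{3}{853}$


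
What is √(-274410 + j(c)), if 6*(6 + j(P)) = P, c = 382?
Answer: I*√2469171/3 ≈ 523.79*I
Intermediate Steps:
j(P) = -6 + P/6
√(-274410 + j(c)) = √(-274410 + (-6 + (⅙)*382)) = √(-274410 + (-6 + 191/3)) = √(-274410 + 173/3) = √(-823057/3) = I*√2469171/3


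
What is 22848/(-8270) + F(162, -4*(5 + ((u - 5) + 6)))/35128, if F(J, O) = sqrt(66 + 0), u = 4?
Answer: -11424/4135 + sqrt(66)/35128 ≈ -2.7625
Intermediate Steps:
F(J, O) = sqrt(66)
22848/(-8270) + F(162, -4*(5 + ((u - 5) + 6)))/35128 = 22848/(-8270) + sqrt(66)/35128 = 22848*(-1/8270) + sqrt(66)*(1/35128) = -11424/4135 + sqrt(66)/35128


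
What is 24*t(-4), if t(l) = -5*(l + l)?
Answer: 960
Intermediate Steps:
t(l) = -10*l
24*t(-4) = 24*(-10*(-4)) = 24*40 = 960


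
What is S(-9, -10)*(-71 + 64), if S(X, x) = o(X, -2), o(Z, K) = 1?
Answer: -7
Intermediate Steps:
S(X, x) = 1
S(-9, -10)*(-71 + 64) = 1*(-71 + 64) = 1*(-7) = -7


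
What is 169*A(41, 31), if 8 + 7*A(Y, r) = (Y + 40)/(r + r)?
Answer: -70135/434 ≈ -161.60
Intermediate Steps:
A(Y, r) = -8/7 + (40 + Y)/(14*r) (A(Y, r) = -8/7 + ((Y + 40)/(r + r))/7 = -8/7 + ((40 + Y)/((2*r)))/7 = -8/7 + ((40 + Y)*(1/(2*r)))/7 = -8/7 + ((40 + Y)/(2*r))/7 = -8/7 + (40 + Y)/(14*r))
169*A(41, 31) = 169*((1/14)*(40 + 41 - 16*31)/31) = 169*((1/14)*(1/31)*(40 + 41 - 496)) = 169*((1/14)*(1/31)*(-415)) = 169*(-415/434) = -70135/434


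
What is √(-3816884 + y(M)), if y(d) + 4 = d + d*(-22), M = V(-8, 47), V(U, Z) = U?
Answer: 36*I*√2945 ≈ 1953.6*I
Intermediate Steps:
M = -8
y(d) = -4 - 21*d (y(d) = -4 + (d + d*(-22)) = -4 + (d - 22*d) = -4 - 21*d)
√(-3816884 + y(M)) = √(-3816884 + (-4 - 21*(-8))) = √(-3816884 + (-4 + 168)) = √(-3816884 + 164) = √(-3816720) = 36*I*√2945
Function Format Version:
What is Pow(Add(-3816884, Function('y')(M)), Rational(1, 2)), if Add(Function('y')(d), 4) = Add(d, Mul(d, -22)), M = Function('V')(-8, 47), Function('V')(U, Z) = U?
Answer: Mul(36, I, Pow(2945, Rational(1, 2))) ≈ Mul(1953.6, I)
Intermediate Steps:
M = -8
Function('y')(d) = Add(-4, Mul(-21, d)) (Function('y')(d) = Add(-4, Add(d, Mul(d, -22))) = Add(-4, Add(d, Mul(-22, d))) = Add(-4, Mul(-21, d)))
Pow(Add(-3816884, Function('y')(M)), Rational(1, 2)) = Pow(Add(-3816884, Add(-4, Mul(-21, -8))), Rational(1, 2)) = Pow(Add(-3816884, Add(-4, 168)), Rational(1, 2)) = Pow(Add(-3816884, 164), Rational(1, 2)) = Pow(-3816720, Rational(1, 2)) = Mul(36, I, Pow(2945, Rational(1, 2)))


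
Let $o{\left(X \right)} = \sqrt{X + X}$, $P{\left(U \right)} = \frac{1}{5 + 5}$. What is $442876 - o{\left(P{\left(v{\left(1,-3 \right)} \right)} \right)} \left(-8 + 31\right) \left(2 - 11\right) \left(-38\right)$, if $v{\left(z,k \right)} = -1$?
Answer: $442876 - \frac{7866 \sqrt{5}}{5} \approx 4.3936 \cdot 10^{5}$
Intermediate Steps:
$P{\left(U \right)} = \frac{1}{10}$
$o{\left(X \right)} = \sqrt{2} \sqrt{X}$ ($o{\left(X \right)} = \sqrt{2 X} = \sqrt{2} \sqrt{X}$)
$442876 - o{\left(P{\left(v{\left(1,-3 \right)} \right)} \right)} \left(-8 + 31\right) \left(2 - 11\right) \left(-38\right) = 442876 - \frac{\sqrt{2}}{\sqrt{10}} \left(-8 + 31\right) \left(2 - 11\right) \left(-38\right) = 442876 - \sqrt{2} \frac{\sqrt{10}}{10} \cdot 23 \left(-9\right) \left(-38\right) = 442876 - \frac{\sqrt{5}}{5} \left(-207\right) \left(-38\right) = 442876 - - \frac{207 \sqrt{5}}{5} \left(-38\right) = 442876 - \frac{7866 \sqrt{5}}{5}$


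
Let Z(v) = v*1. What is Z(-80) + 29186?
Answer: 29106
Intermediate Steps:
Z(v) = v
Z(-80) + 29186 = -80 + 29186 = 29106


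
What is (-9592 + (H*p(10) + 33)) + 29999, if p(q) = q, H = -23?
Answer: 20210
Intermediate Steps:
(-9592 + (H*p(10) + 33)) + 29999 = (-9592 + (-23*10 + 33)) + 29999 = (-9592 + (-230 + 33)) + 29999 = (-9592 - 197) + 29999 = -9789 + 29999 = 20210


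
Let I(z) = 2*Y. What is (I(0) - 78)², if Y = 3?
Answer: 5184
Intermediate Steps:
I(z) = 6 (I(z) = 2*3 = 6)
(I(0) - 78)² = (6 - 78)² = (-72)² = 5184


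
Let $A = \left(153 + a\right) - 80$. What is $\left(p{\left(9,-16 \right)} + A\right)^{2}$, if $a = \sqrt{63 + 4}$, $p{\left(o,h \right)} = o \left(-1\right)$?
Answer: $\left(64 + \sqrt{67}\right)^{2} \approx 5210.7$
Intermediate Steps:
$p{\left(o,h \right)} = - o$
$a = \sqrt{67} \approx 8.1853$
$A = 73 + \sqrt{67}$ ($A = \left(153 + \sqrt{67}\right) - 80 = 73 + \sqrt{67} \approx 81.185$)
$\left(p{\left(9,-16 \right)} + A\right)^{2} = \left(\left(-1\right) 9 + \left(73 + \sqrt{67}\right)\right)^{2} = \left(-9 + \left(73 + \sqrt{67}\right)\right)^{2} = \left(64 + \sqrt{67}\right)^{2}$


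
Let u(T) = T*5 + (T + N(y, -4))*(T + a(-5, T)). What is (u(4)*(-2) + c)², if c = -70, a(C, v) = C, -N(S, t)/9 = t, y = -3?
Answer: 900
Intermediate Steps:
N(S, t) = -9*t
u(T) = 5*T + (-5 + T)*(36 + T) (u(T) = T*5 + (T - 9*(-4))*(T - 5) = 5*T + (T + 36)*(-5 + T) = 5*T + (36 + T)*(-5 + T) = 5*T + (-5 + T)*(36 + T))
(u(4)*(-2) + c)² = ((-180 + 4² + 36*4)*(-2) - 70)² = ((-180 + 16 + 144)*(-2) - 70)² = (-20*(-2) - 70)² = (40 - 70)² = (-30)² = 900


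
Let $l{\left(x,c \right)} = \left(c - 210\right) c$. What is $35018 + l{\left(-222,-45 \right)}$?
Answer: $46493$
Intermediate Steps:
$l{\left(x,c \right)} = c \left(-210 + c\right)$ ($l{\left(x,c \right)} = \left(-210 + c\right) c = c \left(-210 + c\right)$)
$35018 + l{\left(-222,-45 \right)} = 35018 - 45 \left(-210 - 45\right) = 35018 - -11475 = 35018 + 11475 = 46493$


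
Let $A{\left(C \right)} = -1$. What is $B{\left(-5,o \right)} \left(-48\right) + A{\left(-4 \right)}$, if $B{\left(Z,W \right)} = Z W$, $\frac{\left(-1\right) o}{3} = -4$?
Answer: $2879$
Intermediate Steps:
$o = 12$ ($o = \left(-3\right) \left(-4\right) = 12$)
$B{\left(Z,W \right)} = W Z$
$B{\left(-5,o \right)} \left(-48\right) + A{\left(-4 \right)} = 12 \left(-5\right) \left(-48\right) - 1 = \left(-60\right) \left(-48\right) - 1 = 2880 - 1 = 2879$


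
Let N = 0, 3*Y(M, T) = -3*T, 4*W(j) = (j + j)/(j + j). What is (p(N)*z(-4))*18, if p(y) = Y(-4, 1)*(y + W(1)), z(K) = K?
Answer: 18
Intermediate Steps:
W(j) = ¼ (W(j) = ((j + j)/(j + j))/4 = ((2*j)/((2*j)))/4 = ((2*j)*(1/(2*j)))/4 = (¼)*1 = ¼)
Y(M, T) = -T (Y(M, T) = (-3*T)/3 = -T)
p(y) = -¼ - y (p(y) = (-1*1)*(y + ¼) = -(¼ + y) = -¼ - y)
(p(N)*z(-4))*18 = ((-¼ - 1*0)*(-4))*18 = ((-¼ + 0)*(-4))*18 = -¼*(-4)*18 = 1*18 = 18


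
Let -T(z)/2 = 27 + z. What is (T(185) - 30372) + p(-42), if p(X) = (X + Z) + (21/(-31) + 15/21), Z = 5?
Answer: -6690753/217 ≈ -30833.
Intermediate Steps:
T(z) = -54 - 2*z (T(z) = -2*(27 + z) = -54 - 2*z)
p(X) = 1093/217 + X (p(X) = (X + 5) + (21/(-31) + 15/21) = (5 + X) + (21*(-1/31) + 15*(1/21)) = (5 + X) + (-21/31 + 5/7) = (5 + X) + 8/217 = 1093/217 + X)
(T(185) - 30372) + p(-42) = ((-54 - 2*185) - 30372) + (1093/217 - 42) = ((-54 - 370) - 30372) - 8021/217 = (-424 - 30372) - 8021/217 = -30796 - 8021/217 = -6690753/217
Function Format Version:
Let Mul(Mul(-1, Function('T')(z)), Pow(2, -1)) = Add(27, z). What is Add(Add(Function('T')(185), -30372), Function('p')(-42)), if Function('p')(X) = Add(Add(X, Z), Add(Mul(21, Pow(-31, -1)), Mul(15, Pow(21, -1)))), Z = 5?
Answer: Rational(-6690753, 217) ≈ -30833.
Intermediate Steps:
Function('T')(z) = Add(-54, Mul(-2, z)) (Function('T')(z) = Mul(-2, Add(27, z)) = Add(-54, Mul(-2, z)))
Function('p')(X) = Add(Rational(1093, 217), X) (Function('p')(X) = Add(Add(X, 5), Add(Mul(21, Pow(-31, -1)), Mul(15, Pow(21, -1)))) = Add(Add(5, X), Add(Mul(21, Rational(-1, 31)), Mul(15, Rational(1, 21)))) = Add(Add(5, X), Add(Rational(-21, 31), Rational(5, 7))) = Add(Add(5, X), Rational(8, 217)) = Add(Rational(1093, 217), X))
Add(Add(Function('T')(185), -30372), Function('p')(-42)) = Add(Add(Add(-54, Mul(-2, 185)), -30372), Add(Rational(1093, 217), -42)) = Add(Add(Add(-54, -370), -30372), Rational(-8021, 217)) = Add(Add(-424, -30372), Rational(-8021, 217)) = Add(-30796, Rational(-8021, 217)) = Rational(-6690753, 217)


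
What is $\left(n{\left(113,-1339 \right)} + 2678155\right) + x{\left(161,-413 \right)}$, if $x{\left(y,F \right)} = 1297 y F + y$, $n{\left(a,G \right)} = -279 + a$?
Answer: $-83563271$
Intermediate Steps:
$x{\left(y,F \right)} = y + 1297 F y$ ($x{\left(y,F \right)} = 1297 F y + y = y + 1297 F y$)
$\left(n{\left(113,-1339 \right)} + 2678155\right) + x{\left(161,-413 \right)} = \left(\left(-279 + 113\right) + 2678155\right) + 161 \left(1 + 1297 \left(-413\right)\right) = \left(-166 + 2678155\right) + 161 \left(1 - 535661\right) = 2677989 + 161 \left(-535660\right) = 2677989 - 86241260 = -83563271$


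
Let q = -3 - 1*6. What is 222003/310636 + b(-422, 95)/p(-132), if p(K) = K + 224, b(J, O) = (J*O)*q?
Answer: 28025249859/7144628 ≈ 3922.6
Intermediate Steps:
q = -9 (q = -3 - 6 = -9)
b(J, O) = -9*J*O (b(J, O) = (J*O)*(-9) = -9*J*O)
p(K) = 224 + K
222003/310636 + b(-422, 95)/p(-132) = 222003/310636 + (-9*(-422)*95)/(224 - 132) = 222003*(1/310636) + 360810/92 = 222003/310636 + 360810*(1/92) = 222003/310636 + 180405/46 = 28025249859/7144628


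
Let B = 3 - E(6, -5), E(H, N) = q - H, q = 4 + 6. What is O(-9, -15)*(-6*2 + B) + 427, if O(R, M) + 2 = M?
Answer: 648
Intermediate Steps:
q = 10
E(H, N) = 10 - H
O(R, M) = -2 + M
B = -1 (B = 3 - (10 - 1*6) = 3 - (10 - 6) = 3 - 1*4 = 3 - 4 = -1)
O(-9, -15)*(-6*2 + B) + 427 = (-2 - 15)*(-6*2 - 1) + 427 = -17*(-12 - 1) + 427 = -17*(-13) + 427 = 221 + 427 = 648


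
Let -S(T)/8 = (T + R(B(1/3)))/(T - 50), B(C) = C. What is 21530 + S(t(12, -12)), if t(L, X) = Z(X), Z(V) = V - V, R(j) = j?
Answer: 1614754/75 ≈ 21530.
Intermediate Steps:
Z(V) = 0
t(L, X) = 0
S(T) = -8*(⅓ + T)/(-50 + T) (S(T) = -8*(T + 1/3)/(T - 50) = -8*(T + ⅓)/(-50 + T) = -8*(⅓ + T)/(-50 + T))
21530 + S(t(12, -12)) = 21530 + 8*(-1 - 3*0)/(3*(-50 + 0)) = 21530 + (8/3)*(-1 + 0)/(-50) = 21530 + (8/3)*(-1/50)*(-1) = 21530 + 4/75 = 1614754/75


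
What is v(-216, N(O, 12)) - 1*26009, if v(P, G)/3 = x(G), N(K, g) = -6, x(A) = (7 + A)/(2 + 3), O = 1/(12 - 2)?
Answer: -130042/5 ≈ -26008.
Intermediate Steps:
O = ⅒ (O = 1/10 = ⅒ ≈ 0.10000)
x(A) = 7/5 + A/5 (x(A) = (7 + A)/5 = (7 + A)*(⅕) = 7/5 + A/5)
v(P, G) = 21/5 + 3*G/5 (v(P, G) = 3*(7/5 + G/5) = 21/5 + 3*G/5)
v(-216, N(O, 12)) - 1*26009 = (21/5 + (⅗)*(-6)) - 1*26009 = (21/5 - 18/5) - 26009 = ⅗ - 26009 = -130042/5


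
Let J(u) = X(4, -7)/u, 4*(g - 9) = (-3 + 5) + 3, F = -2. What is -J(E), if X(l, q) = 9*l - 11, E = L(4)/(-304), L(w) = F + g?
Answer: 30400/33 ≈ 921.21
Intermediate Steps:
g = 41/4 (g = 9 + ((-3 + 5) + 3)/4 = 9 + (2 + 3)/4 = 9 + (¼)*5 = 9 + 5/4 = 41/4 ≈ 10.250)
L(w) = 33/4 (L(w) = -2 + 41/4 = 33/4)
E = -33/1216 (E = (33/4)/(-304) = (33/4)*(-1/304) = -33/1216 ≈ -0.027138)
X(l, q) = -11 + 9*l
J(u) = 25/u (J(u) = (-11 + 9*4)/u = (-11 + 36)/u = 25/u)
-J(E) = -25/(-33/1216) = -25*(-1216)/33 = -1*(-30400/33) = 30400/33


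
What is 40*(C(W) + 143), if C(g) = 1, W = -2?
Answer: 5760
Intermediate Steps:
40*(C(W) + 143) = 40*(1 + 143) = 40*144 = 5760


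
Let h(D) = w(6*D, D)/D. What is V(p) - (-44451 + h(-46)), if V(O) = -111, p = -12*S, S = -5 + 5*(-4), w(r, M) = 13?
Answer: 2039653/46 ≈ 44340.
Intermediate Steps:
S = -25 (S = -5 - 20 = -25)
h(D) = 13/D
p = 300 (p = -12*(-25) = 300)
V(p) - (-44451 + h(-46)) = -111 - (-44451 + 13/(-46)) = -111 - (-44451 + 13*(-1/46)) = -111 - (-44451 - 13/46) = -111 - 1*(-2044759/46) = -111 + 2044759/46 = 2039653/46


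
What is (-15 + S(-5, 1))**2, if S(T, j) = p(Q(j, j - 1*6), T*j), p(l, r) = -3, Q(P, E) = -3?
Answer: 324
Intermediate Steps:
S(T, j) = -3
(-15 + S(-5, 1))**2 = (-15 - 3)**2 = (-18)**2 = 324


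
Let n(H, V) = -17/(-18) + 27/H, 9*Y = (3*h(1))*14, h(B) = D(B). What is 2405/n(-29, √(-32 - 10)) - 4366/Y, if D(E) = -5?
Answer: 897657/5 ≈ 1.7953e+5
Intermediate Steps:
h(B) = -5
Y = -70/3 (Y = ((3*(-5))*14)/9 = (-15*14)/9 = (⅑)*(-210) = -70/3 ≈ -23.333)
n(H, V) = 17/18 + 27/H (n(H, V) = -17*(-1/18) + 27/H = 17/18 + 27/H)
2405/n(-29, √(-32 - 10)) - 4366/Y = 2405/(17/18 + 27/(-29)) - 4366/(-70/3) = 2405/(17/18 + 27*(-1/29)) - 4366*(-3/70) = 2405/(17/18 - 27/29) + 6549/35 = 2405/(7/522) + 6549/35 = 2405*(522/7) + 6549/35 = 1255410/7 + 6549/35 = 897657/5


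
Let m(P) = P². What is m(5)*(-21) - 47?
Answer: -572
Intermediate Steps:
m(5)*(-21) - 47 = 5²*(-21) - 47 = 25*(-21) - 47 = -525 - 47 = -572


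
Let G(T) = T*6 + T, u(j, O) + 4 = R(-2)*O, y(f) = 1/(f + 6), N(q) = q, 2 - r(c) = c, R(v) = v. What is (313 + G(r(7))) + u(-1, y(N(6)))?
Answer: 1643/6 ≈ 273.83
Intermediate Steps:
r(c) = 2 - c
y(f) = 1/(6 + f)
u(j, O) = -4 - 2*O
G(T) = 7*T (G(T) = 6*T + T = 7*T)
(313 + G(r(7))) + u(-1, y(N(6))) = (313 + 7*(2 - 1*7)) + (-4 - 2/(6 + 6)) = (313 + 7*(2 - 7)) + (-4 - 2/12) = (313 + 7*(-5)) + (-4 - 2*1/12) = (313 - 35) + (-4 - 1/6) = 278 - 25/6 = 1643/6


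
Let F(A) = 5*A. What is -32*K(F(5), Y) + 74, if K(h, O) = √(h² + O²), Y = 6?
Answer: 74 - 32*√661 ≈ -748.72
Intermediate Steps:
K(h, O) = √(O² + h²)
-32*K(F(5), Y) + 74 = -32*√(6² + (5*5)²) + 74 = -32*√(36 + 25²) + 74 = -32*√(36 + 625) + 74 = -32*√661 + 74 = 74 - 32*√661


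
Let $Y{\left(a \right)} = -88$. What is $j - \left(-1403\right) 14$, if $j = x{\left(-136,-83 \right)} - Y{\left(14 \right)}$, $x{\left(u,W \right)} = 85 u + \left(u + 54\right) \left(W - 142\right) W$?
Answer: $-1523180$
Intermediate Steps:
$x{\left(u,W \right)} = 85 u + W \left(-142 + W\right) \left(54 + u\right)$ ($x{\left(u,W \right)} = 85 u + \left(54 + u\right) \left(-142 + W\right) W = 85 u + \left(-142 + W\right) \left(54 + u\right) W = 85 u + W \left(-142 + W\right) \left(54 + u\right)$)
$j = -1542822$ ($j = \left(\left(-7668\right) \left(-83\right) + 54 \left(-83\right)^{2} + 85 \left(-136\right) - 136 \left(-83\right)^{2} - \left(-11786\right) \left(-136\right)\right) - -88 = \left(636444 + 54 \cdot 6889 - 11560 - 936904 - 1602896\right) + 88 = \left(636444 + 372006 - 11560 - 936904 - 1602896\right) + 88 = -1542910 + 88 = -1542822$)
$j - \left(-1403\right) 14 = -1542822 - \left(-1403\right) 14 = -1542822 - -19642 = -1542822 + 19642 = -1523180$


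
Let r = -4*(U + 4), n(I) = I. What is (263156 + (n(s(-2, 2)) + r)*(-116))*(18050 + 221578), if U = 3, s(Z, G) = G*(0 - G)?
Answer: 63949045104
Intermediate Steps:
s(Z, G) = -G² (s(Z, G) = G*(-G) = -G²)
r = -28 (r = -4*(3 + 4) = -4*7 = -28)
(263156 + (n(s(-2, 2)) + r)*(-116))*(18050 + 221578) = (263156 + (-1*2² - 28)*(-116))*(18050 + 221578) = (263156 + (-1*4 - 28)*(-116))*239628 = (263156 + (-4 - 28)*(-116))*239628 = (263156 - 32*(-116))*239628 = (263156 + 3712)*239628 = 266868*239628 = 63949045104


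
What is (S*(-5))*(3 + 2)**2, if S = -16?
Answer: 2000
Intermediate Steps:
(S*(-5))*(3 + 2)**2 = (-16*(-5))*(3 + 2)**2 = 80*5**2 = 80*25 = 2000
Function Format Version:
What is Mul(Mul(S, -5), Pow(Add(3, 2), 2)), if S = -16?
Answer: 2000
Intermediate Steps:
Mul(Mul(S, -5), Pow(Add(3, 2), 2)) = Mul(Mul(-16, -5), Pow(Add(3, 2), 2)) = Mul(80, Pow(5, 2)) = Mul(80, 25) = 2000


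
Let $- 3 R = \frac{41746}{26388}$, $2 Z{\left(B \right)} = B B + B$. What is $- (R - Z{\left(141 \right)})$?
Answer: $\frac{396276275}{39582} \approx 10012.0$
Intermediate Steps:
$Z{\left(B \right)} = \frac{B}{2} + \frac{B^{2}}{2}$ ($Z{\left(B \right)} = \frac{B B + B}{2} = \frac{B^{2} + B}{2} = \frac{B + B^{2}}{2} = \frac{B}{2} + \frac{B^{2}}{2}$)
$R = - \frac{20873}{39582}$ ($R = - \frac{41746 \cdot \frac{1}{26388}}{3} = \left(- \frac{1}{3}\right) \frac{20873}{13194} = - \frac{20873}{39582} \approx -0.52734$)
$- (R - Z{\left(141 \right)}) = - (- \frac{20873}{39582} - \frac{1}{2} \cdot 141 \left(1 + 141\right)) = - (- \frac{20873}{39582} - \frac{1}{2} \cdot 141 \cdot 142) = - (- \frac{20873}{39582} - 10011) = \left(-1\right) \left(- \frac{396276275}{39582}\right) = \frac{396276275}{39582}$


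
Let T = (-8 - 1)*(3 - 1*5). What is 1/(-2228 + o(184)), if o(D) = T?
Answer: -1/2210 ≈ -0.00045249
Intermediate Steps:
T = 18 (T = -9*(3 - 5) = -9*(-2) = 18)
o(D) = 18
1/(-2228 + o(184)) = 1/(-2228 + 18) = 1/(-2210) = -1/2210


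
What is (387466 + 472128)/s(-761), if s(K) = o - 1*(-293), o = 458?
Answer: 859594/751 ≈ 1144.6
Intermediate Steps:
s(K) = 751 (s(K) = 458 - 1*(-293) = 458 + 293 = 751)
(387466 + 472128)/s(-761) = (387466 + 472128)/751 = 859594*(1/751) = 859594/751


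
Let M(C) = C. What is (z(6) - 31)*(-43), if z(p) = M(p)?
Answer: 1075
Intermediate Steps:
z(p) = p
(z(6) - 31)*(-43) = (6 - 31)*(-43) = -25*(-43) = 1075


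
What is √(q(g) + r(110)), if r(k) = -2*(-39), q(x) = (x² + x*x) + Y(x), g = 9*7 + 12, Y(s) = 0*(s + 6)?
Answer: 8*√177 ≈ 106.43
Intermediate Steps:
Y(s) = 0 (Y(s) = 0*(6 + s) = 0)
g = 75 (g = 63 + 12 = 75)
q(x) = 2*x² (q(x) = (x² + x*x) + 0 = (x² + x²) + 0 = 2*x² + 0 = 2*x²)
r(k) = 78
√(q(g) + r(110)) = √(2*75² + 78) = √(2*5625 + 78) = √(11250 + 78) = √11328 = 8*√177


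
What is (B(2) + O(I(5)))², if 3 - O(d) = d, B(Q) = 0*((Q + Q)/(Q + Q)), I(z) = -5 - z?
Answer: 169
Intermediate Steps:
B(Q) = 0 (B(Q) = 0*((2*Q)/((2*Q))) = 0*((2*Q)*(1/(2*Q))) = 0*1 = 0)
O(d) = 3 - d
(B(2) + O(I(5)))² = (0 + (3 - (-5 - 1*5)))² = (0 + (3 - (-5 - 5)))² = (0 + (3 - 1*(-10)))² = (0 + (3 + 10))² = (0 + 13)² = 13² = 169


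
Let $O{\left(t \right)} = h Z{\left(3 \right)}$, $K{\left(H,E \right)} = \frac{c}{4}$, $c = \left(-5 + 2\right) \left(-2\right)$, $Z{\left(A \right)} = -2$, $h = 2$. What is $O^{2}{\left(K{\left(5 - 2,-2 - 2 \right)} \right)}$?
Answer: $16$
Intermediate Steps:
$c = 6$ ($c = \left(-3\right) \left(-2\right) = 6$)
$K{\left(H,E \right)} = \frac{3}{2}$ ($K{\left(H,E \right)} = \frac{6}{4} = 6 \cdot \frac{1}{4} = \frac{3}{2}$)
$O{\left(t \right)} = -4$ ($O{\left(t \right)} = 2 \left(-2\right) = -4$)
$O^{2}{\left(K{\left(5 - 2,-2 - 2 \right)} \right)} = \left(-4\right)^{2} = 16$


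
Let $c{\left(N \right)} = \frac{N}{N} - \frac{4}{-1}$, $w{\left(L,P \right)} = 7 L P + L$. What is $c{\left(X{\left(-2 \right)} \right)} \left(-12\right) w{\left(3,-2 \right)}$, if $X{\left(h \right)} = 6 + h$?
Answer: $2340$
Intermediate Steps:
$w{\left(L,P \right)} = L + 7 L P$ ($w{\left(L,P \right)} = 7 L P + L = L + 7 L P$)
$c{\left(N \right)} = 5$ ($c{\left(N \right)} = 1 - -4 = 1 + 4 = 5$)
$c{\left(X{\left(-2 \right)} \right)} \left(-12\right) w{\left(3,-2 \right)} = 5 \left(-12\right) 3 \left(1 + 7 \left(-2\right)\right) = - 60 \cdot 3 \left(1 - 14\right) = - 60 \cdot 3 \left(-13\right) = \left(-60\right) \left(-39\right) = 2340$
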